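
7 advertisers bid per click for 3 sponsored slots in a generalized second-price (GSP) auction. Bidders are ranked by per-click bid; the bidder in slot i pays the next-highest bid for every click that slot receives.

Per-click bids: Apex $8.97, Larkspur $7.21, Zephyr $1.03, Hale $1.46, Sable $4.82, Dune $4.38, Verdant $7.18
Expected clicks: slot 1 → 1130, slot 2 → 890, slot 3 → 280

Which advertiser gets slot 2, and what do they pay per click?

Sorting advertisers: $8.97 (Apex) > $7.21 (Larkspur) > $7.18 (Verdant) > $4.82 (Sable) > …
Slot 2 goes to the second-ranked bidder, Larkspur, who pays the next bid down: $7.18/click.

Larkspur; $7.18 per click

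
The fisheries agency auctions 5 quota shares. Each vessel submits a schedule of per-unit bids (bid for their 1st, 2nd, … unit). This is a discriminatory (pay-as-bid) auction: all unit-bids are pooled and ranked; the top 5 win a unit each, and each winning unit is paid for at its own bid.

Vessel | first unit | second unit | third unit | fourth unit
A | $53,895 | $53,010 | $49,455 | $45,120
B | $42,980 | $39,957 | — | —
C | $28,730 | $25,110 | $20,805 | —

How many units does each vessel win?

A 4, B 1

All unit-bids, highest first — top 5: 53,895 (A-1), 53,010 (A-2), 49,455 (A-3), 45,120 (A-4), 42,980 (B-1)
Next rejected bid: $39,957 (not a price — pay-as-bid).
Allocation: A 4, B 1.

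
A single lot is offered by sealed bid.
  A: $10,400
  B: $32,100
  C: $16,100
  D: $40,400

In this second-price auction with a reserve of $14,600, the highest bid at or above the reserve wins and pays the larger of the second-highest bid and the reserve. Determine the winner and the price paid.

Second-price auction with a reserve of $14,600: the highest bid at or above the reserve wins and pays the larger of the second-highest bid and the reserve.
Bids in order: 40,400 (D) > 32,100 (B) > 16,100 (C) > 10,400 (A)
Highest eligible bid: D at $40,400.
Second-highest bid $32,100 exceeds the reserve $14,600 → payment $32,100.

D pays $32,100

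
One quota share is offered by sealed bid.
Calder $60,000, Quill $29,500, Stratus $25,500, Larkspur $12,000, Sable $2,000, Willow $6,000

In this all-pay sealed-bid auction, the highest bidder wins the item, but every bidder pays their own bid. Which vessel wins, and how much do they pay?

Calder pays $60,000

Bids in order: 60,000 (Calder) > 29,500 (Quill) > 25,500 (Stratus) > 12,000 (Larkspur) > 6,000 (Willow) > 2,000 (Sable)
Calder is highest and takes the item; every bidder forfeits their bid.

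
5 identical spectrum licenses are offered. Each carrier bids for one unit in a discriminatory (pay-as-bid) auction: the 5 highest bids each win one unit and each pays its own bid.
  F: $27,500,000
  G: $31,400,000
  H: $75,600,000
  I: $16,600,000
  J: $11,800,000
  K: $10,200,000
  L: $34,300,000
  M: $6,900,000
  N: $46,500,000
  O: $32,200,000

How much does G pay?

G pays $31,400,000

Bids ranked high→low: 75,600,000 (H), 46,500,000 (N), 34,300,000 (L), 32,200,000 (O), 31,400,000 (G), 27,500,000 (F), 16,600,000 (I), …
Top 5: H, N, L, O, G.
G wins → own bid $31,400,000.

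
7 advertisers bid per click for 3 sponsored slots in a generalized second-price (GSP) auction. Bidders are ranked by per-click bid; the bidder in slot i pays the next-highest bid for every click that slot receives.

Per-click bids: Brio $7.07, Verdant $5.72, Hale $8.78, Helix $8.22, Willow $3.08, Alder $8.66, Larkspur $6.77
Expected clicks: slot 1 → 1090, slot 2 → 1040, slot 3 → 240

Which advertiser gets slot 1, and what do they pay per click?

Sorting advertisers: $8.78 (Hale) > $8.66 (Alder) > $8.22 (Helix) > $7.07 (Brio) > …
Slot 1 goes to the first-ranked bidder, Hale, who pays the next bid down: $8.66/click.

Hale; $8.66 per click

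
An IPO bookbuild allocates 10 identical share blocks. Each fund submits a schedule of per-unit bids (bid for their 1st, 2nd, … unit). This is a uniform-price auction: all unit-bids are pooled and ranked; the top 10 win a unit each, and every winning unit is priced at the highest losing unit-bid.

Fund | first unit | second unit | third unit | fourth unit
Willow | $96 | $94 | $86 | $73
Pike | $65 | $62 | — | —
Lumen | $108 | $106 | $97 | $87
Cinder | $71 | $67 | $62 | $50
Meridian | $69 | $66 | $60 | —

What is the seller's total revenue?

Total revenue: $670

Merging the schedules and taking the best 10: 108 (Lumen-1), 106 (Lumen-2), 97 (Lumen-3), 96 (Willow-1), 94 (Willow-2), 87 (Lumen-4), 86 (Willow-3), 73 (Willow-4), 71 (Cinder-1), 69 (Meridian-1)
Highest rejected unit-bid = $67.
Allocation: Cinder 1, Lumen 4, Meridian 1, Willow 4. Every unit priced at $67.
Revenue = 10 × 67 = $670.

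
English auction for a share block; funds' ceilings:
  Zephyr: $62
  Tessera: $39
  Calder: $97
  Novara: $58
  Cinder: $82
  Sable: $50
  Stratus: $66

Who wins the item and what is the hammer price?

Calder wins at $82

Ascending (English) auction: the price rises until one bidder remains; the winner pays the price at which the last rival dropped out.
Limits in order: 97 (Calder) > 82 (Cinder) > 66 (Stratus) > 62 (Zephyr) > 58 (Novara) > 50 (Sable) > …
Once the price passes $82, only Calder is left; the hammer falls at Cinder's limit of $82.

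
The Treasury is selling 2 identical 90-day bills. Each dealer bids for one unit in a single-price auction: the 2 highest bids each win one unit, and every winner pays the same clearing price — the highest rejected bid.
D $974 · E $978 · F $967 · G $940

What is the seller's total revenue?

Bids ranked high→low: 978 (E), 974 (D), 967 (F), 940 (G)
Top 2: E, D.
Clearing price = highest rejected bid = $967.
Total revenue = 2 × $967 = $1,934.

Total revenue: $1,934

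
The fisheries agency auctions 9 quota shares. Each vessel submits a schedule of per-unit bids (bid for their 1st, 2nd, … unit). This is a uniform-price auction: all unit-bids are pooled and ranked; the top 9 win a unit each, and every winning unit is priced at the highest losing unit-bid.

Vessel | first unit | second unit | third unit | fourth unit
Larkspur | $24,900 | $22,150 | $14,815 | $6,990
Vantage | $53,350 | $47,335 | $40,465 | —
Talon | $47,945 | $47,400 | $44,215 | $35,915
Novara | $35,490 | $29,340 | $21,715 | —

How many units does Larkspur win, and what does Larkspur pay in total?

Pooled unit-bids ranked (top 9): 53,350 (Vantage-1), 47,945 (Talon-1), 47,400 (Talon-2), 47,335 (Vantage-2), 44,215 (Talon-3), 40,465 (Vantage-3), 35,915 (Talon-4), 35,490 (Novara-1), 29,340 (Novara-2)
The (k+1)-th unit-bid is $24,900.
Larkspur wins 0 unit(s) at $24,900 each.

Larkspur: 0 units, pays $0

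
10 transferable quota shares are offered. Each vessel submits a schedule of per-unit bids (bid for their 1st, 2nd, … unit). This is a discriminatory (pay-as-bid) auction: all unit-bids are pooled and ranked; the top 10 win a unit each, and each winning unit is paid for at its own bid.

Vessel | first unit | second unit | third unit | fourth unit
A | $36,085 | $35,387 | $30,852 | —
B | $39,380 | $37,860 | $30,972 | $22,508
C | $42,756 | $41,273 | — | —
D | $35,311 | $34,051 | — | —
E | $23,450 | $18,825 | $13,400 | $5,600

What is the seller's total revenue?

Total revenue: $363,927

Merging the schedules and taking the best 10: 42,756 (C-1), 41,273 (C-2), 39,380 (B-1), 37,860 (B-2), 36,085 (A-1), 35,387 (A-2), 35,311 (D-1), 34,051 (D-2), 30,972 (B-3), 30,852 (A-3)
Next rejected bid: $23,450 (not a price — pay-as-bid).
Each winning unit pays its own bid.
Revenue = 42,756 + 41,273 + 39,380 + 37,860 + 36,085 + 35,387 + 35,311 + 34,051 + 30,972 + 30,852 = $363,927.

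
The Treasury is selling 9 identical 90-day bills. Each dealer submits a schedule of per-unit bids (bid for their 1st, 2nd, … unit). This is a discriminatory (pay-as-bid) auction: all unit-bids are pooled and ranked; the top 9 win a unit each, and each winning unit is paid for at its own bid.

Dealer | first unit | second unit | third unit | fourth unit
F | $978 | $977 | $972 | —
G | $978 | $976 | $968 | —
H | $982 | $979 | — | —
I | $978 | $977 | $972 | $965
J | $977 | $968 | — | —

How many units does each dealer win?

Pooled unit-bids ranked (top 9): 982 (H-1), 979 (H-2), 978 (F-1), 978 (G-1), 978 (I-1), 977 (F-2), 977 (I-2), 977 (J-1), 976 (G-2)
Next rejected bid: $972 (not a price — pay-as-bid).
Allocation: F 2, G 2, H 2, I 2, J 1.

F 2, G 2, H 2, I 2, J 1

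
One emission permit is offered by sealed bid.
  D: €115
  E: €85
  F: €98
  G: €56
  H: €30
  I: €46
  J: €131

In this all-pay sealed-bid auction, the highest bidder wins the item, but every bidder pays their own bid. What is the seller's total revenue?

Total revenue: €561

Rule: the highest bidder wins the item, but every bidder pays their own bid.
Bids ranked: 131 (J) > 115 (D) > 98 (F) > 85 (E) > 56 (G) > 46 (I) > …
Every bidder forfeits their bid regardless of winning.
Revenue = 115 + 85 + 98 + 56 + 30 + 46 + 131 = €561.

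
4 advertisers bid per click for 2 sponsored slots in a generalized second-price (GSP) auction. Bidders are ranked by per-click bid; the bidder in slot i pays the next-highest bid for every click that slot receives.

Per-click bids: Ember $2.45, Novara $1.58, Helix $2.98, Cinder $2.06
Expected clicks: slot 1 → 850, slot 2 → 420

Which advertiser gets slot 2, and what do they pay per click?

Ember; $2.06 per click

Ranked by bid: $2.98 (Helix) > $2.45 (Ember) > $2.06 (Cinder) > …
Slot 2 goes to the second-ranked bidder, Ember, who pays the next bid down: $2.06/click.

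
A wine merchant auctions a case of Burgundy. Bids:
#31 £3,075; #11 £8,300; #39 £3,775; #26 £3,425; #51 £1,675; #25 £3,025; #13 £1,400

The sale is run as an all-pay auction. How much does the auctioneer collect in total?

Rule: the highest bidder wins the item, but every bidder pays their own bid.
Bids ranked: 8,300 (#11) > 3,775 (#39) > 3,425 (#26) > 3,075 (#31) > 3,025 (#25) > 1,675 (#51) > …
Every bidder forfeits their bid regardless of winning.
Revenue = 3,075 + 8,300 + 3,775 + 3,425 + 1,675 + 3,025 + 1,400 = £24,675.

Total revenue: £24,675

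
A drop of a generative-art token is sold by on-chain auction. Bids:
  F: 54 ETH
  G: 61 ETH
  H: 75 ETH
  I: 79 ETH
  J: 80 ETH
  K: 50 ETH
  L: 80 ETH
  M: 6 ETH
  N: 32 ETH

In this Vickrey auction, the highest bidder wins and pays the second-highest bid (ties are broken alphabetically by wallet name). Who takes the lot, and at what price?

Rule: the highest bidder wins and pays the second-highest bid.
Bids ranked: 80 (J) > 80 (L) > 79 (I) > 75 (H) > 61 (G) > 54 (F) > …
Tie at 80 ETH → J wins by tie-break.
J wins with the highest bid; price is set by the runner-up at 80 ETH.

J pays 80 ETH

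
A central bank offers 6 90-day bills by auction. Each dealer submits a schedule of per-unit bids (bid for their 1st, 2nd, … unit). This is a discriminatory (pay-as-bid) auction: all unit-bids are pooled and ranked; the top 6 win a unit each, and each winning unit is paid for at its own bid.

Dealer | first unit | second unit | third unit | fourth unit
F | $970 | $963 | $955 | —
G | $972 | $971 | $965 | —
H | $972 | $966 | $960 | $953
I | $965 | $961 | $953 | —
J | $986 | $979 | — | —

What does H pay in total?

H pays $972

All unit-bids, highest first — top 6: 986 (J-1), 979 (J-2), 972 (G-1), 972 (H-1), 971 (G-2), 970 (F-1)
Next rejected bid: $966 (not a price — pay-as-bid).
H's winning unit-bids: 972 = $972.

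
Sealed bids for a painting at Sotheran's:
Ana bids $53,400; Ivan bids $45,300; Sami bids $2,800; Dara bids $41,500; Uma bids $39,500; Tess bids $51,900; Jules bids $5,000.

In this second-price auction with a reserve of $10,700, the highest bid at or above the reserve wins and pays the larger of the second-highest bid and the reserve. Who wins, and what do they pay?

Ana pays $51,900

Bids in order: 53,400 (Ana) > 51,900 (Tess) > 45,300 (Ivan) > 41,500 (Dara) > 39,500 (Uma) > 5,000 (Jules) > …
Ana has the top bid at or above the reserve ($53,400).
max(second-highest $51,900, reserve $10,700) = $51,900; the reserve does not bind.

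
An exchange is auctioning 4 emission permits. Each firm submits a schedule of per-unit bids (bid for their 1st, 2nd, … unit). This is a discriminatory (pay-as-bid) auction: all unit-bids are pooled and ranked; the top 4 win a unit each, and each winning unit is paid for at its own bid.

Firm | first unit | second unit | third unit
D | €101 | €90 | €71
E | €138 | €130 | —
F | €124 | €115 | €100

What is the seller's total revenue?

Total revenue: €507

All unit-bids, highest first — top 4: 138 (E-1), 130 (E-2), 124 (F-1), 115 (F-2)
Next rejected bid: €101 (not a price — pay-as-bid).
Each winning unit pays its own bid.
Revenue = 138 + 130 + 124 + 115 = €507.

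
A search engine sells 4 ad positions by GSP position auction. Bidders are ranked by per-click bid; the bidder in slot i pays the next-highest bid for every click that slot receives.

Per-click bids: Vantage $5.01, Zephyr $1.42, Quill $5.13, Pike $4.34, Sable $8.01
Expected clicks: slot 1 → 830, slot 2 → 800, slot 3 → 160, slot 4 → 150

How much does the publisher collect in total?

Ranked by bid: $8.01 (Sable) > $5.13 (Quill) > $5.01 (Vantage) > $4.34 (Pike) > $1.42 (Zephyr)
Slot 1: Sable pays $5.13 × 830 = $4257.90
Slot 2: Quill pays $5.01 × 800 = $4008.00
Slot 3: Vantage pays $4.34 × 160 = $694.40
Slot 4: Pike pays $1.42 × 150 = $213.00
Total = $9173.30

Total revenue: $9173.30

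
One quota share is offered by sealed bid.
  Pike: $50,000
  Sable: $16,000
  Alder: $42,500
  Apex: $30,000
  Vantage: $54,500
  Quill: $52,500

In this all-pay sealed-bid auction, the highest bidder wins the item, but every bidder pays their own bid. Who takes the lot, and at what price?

Rule: the highest bidder wins the item, but every bidder pays their own bid.
Sorting bids: 54,500 (Vantage) > 52,500 (Quill) > 50,000 (Pike) > 42,500 (Alder) > 30,000 (Apex) > 16,000 (Sable)
Vantage is highest and takes the item; every bidder forfeits their bid.

Vantage pays $54,500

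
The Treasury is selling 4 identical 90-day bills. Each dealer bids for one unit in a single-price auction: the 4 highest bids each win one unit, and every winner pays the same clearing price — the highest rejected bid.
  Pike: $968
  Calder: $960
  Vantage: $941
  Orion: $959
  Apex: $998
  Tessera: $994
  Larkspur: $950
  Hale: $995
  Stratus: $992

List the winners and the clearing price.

Apex, Hale, Tessera, Stratus; each pays $968

Sorting: 998 (Apex), 995 (Hale), 994 (Tessera), 992 (Stratus), 968 (Pike), 960 (Calder), …
Winners (4 units): Apex, Hale, Tessera, Stratus.
First losing bid is Pike's $968, which sets the uniform price.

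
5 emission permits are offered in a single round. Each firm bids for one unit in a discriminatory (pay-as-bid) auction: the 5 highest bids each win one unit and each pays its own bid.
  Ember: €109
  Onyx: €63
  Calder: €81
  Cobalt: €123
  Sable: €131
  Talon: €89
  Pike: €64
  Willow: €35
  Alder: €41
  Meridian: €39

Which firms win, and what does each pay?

Sable €131, Cobalt €123, Ember €109, Talon €89, Calder €81

Bids ranked high→low: 131 (Sable), 123 (Cobalt), 109 (Ember), 89 (Talon), 81 (Calder), 64 (Pike), 63 (Onyx), …
Winners (5 units): Sable, Cobalt, Ember, Talon, Calder.
Each winner pays its own bid: Sable €131, Cobalt €123, Ember €109, Talon €89, Calder €81.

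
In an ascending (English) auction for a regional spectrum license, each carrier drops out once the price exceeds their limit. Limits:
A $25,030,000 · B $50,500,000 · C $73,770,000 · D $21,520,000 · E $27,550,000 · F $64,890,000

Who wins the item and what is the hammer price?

C wins at $64,890,000

Sorting limits: 73,770,000 (C) > 64,890,000 (F) > 50,500,000 (B) > 27,550,000 (E) > 25,030,000 (A) > 21,520,000 (D)
Once the price passes $64,890,000, only C is left; the hammer falls at F's limit of $64,890,000.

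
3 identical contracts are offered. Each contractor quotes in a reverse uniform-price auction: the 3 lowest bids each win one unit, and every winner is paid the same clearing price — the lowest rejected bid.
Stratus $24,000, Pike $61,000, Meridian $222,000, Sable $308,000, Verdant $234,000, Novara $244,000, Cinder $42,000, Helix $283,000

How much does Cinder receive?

Ordering the bids: 24,000 (Stratus), 42,000 (Cinder), 61,000 (Pike), 222,000 (Meridian), 234,000 (Verdant), …
Winners (3 units): Stratus, Cinder, Pike.
Clearing price = lowest rejected bid = $222,000.
Cinder wins → is paid $222,000.

Cinder is paid $222,000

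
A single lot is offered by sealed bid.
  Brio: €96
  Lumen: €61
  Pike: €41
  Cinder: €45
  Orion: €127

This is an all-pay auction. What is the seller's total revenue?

All-pay auction: the highest bidder wins the item, but every bidder pays their own bid.
Bids in order: 127 (Orion) > 96 (Brio) > 61 (Lumen) > 45 (Cinder) > 41 (Pike)
Orion wins with the top bid; all bids are sunk regardless.
Every bidder forfeits their bid regardless of winning.
Revenue = 96 + 61 + 41 + 45 + 127 = €370.

Total revenue: €370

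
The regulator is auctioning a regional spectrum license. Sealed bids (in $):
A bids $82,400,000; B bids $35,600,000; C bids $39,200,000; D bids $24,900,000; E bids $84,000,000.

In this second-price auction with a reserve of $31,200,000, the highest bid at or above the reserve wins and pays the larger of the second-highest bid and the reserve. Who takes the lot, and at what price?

E pays $82,400,000

Bids ranked: 84,000,000 (E) > 82,400,000 (A) > 39,200,000 (C) > 35,600,000 (B) > 24,900,000 (D)
Highest eligible bid: E at $84,000,000.
max(second-highest $82,400,000, reserve $31,200,000) = $82,400,000; the reserve does not bind.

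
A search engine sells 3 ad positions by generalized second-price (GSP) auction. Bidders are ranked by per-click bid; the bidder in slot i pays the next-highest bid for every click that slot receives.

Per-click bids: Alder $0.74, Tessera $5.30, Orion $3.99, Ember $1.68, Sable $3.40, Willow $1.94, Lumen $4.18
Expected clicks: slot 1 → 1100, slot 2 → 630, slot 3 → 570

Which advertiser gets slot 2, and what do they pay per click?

Sorting advertisers: $5.30 (Tessera) > $4.18 (Lumen) > $3.99 (Orion) > $3.40 (Sable) > …
Slot 2 goes to the second-ranked bidder, Lumen, who pays the next bid down: $3.99/click.

Lumen; $3.99 per click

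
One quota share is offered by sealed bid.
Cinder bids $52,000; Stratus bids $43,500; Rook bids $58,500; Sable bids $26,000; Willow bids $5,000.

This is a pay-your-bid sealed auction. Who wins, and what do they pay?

Sorting bids: 58,500 (Rook) > 52,000 (Cinder) > 43,500 (Stratus) > 26,000 (Sable) > 5,000 (Willow)
First-price: Rook pays what they bid, $58,500.

Rook pays $58,500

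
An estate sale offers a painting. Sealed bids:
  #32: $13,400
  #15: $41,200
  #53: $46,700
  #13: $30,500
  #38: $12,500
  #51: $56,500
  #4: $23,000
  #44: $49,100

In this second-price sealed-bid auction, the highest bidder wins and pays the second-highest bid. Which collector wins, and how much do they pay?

#51 pays $49,100

Bids ranked: 56,500 (#51) > 49,100 (#44) > 46,700 (#53) > 41,200 (#15) > 30,500 (#13) > 23,000 (#4) > …
#51 wins with the highest bid; price is set by the runner-up at $49,100.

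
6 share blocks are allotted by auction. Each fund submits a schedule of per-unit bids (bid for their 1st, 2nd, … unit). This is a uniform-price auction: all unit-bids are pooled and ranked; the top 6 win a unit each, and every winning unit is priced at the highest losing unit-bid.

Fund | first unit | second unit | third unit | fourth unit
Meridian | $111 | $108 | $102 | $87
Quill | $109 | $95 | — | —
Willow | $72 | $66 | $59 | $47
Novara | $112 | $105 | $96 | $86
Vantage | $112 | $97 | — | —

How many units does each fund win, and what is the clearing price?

Meridian 2, Novara 2, Quill 1, Vantage 1; clearing price $102

All unit-bids, highest first — top 6: 112 (Novara-1), 112 (Vantage-1), 111 (Meridian-1), 109 (Quill-1), 108 (Meridian-2), 105 (Novara-2)
The (k+1)-th unit-bid is $102.
Allocation: Meridian 2, Novara 2, Quill 1, Vantage 1.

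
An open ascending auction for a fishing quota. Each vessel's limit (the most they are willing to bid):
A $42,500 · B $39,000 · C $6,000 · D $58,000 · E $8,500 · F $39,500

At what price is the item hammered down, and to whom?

Open ascending-bid auction: the price rises until one bidder remains; the winner pays the price at which the last rival dropped out.
Sorting limits: 58,000 (D) > 42,500 (A) > 39,500 (F) > 39,000 (B) > 8,500 (E) > 6,000 (C)
Once the price passes $42,500, only D is left; the hammer falls at A's limit of $42,500.

D wins at $42,500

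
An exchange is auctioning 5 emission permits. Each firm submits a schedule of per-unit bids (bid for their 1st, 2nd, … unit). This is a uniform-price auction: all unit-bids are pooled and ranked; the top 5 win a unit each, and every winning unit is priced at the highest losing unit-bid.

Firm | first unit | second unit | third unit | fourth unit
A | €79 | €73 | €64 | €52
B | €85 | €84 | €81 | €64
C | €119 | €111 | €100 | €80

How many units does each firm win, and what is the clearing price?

B 2, C 3; clearing price €81

Pooled unit-bids ranked (top 5): 119 (C-1), 111 (C-2), 100 (C-3), 85 (B-1), 84 (B-2)
The (k+1)-th unit-bid is €81.
Allocation: B 2, C 3.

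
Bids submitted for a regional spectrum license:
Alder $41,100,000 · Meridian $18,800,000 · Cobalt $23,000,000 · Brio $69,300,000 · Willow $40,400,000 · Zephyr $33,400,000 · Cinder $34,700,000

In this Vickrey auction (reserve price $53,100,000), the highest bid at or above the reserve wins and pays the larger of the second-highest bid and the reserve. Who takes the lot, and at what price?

Rule: the highest bid at or above the reserve wins and pays the larger of the second-highest bid and the reserve.
Bids ranked: 69,300,000 (Brio) > 41,100,000 (Alder) > 40,400,000 (Willow) > 34,700,000 (Cinder) > 33,400,000 (Zephyr) > 23,000,000 (Cobalt) > …
Brio has the top bid at or above the reserve ($69,300,000).
Second-highest bid $41,100,000 is below the reserve $53,100,000, so the reserve binds → payment $53,100,000.

Brio pays $53,100,000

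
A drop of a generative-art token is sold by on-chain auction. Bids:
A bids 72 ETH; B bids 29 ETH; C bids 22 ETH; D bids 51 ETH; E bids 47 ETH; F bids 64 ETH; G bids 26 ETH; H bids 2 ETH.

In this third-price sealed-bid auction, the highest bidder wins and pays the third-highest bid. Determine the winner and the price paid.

A pays 51 ETH

Third-price sealed-bid auction: the highest bidder wins and pays the third-highest bid.
Bids in order: 72 (A) > 64 (F) > 51 (D) > 47 (E) > 29 (B) > 26 (G) > …
A is highest; pays the third-highest bid, 51 ETH.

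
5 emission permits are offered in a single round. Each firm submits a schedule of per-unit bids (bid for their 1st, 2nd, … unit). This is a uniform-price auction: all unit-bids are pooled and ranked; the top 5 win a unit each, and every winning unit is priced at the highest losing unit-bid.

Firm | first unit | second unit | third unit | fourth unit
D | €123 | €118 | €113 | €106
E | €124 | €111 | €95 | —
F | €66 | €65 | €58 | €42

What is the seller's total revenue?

Pooled unit-bids ranked (top 5): 124 (E-1), 123 (D-1), 118 (D-2), 113 (D-3), 111 (E-2)
First bid not allocated: €106.
Allocation: D 3, E 2. Every unit priced at €106.
Revenue = 5 × 106 = €530.

Total revenue: €530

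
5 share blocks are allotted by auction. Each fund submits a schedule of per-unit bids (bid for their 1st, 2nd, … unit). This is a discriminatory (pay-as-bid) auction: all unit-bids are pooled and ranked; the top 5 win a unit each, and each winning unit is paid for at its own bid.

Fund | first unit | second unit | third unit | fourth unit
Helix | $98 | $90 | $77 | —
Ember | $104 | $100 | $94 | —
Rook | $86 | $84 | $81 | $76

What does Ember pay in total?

Pooled unit-bids ranked (top 5): 104 (Ember-1), 100 (Ember-2), 98 (Helix-1), 94 (Ember-3), 90 (Helix-2)
Next rejected bid: $86 (not a price — pay-as-bid).
Ember's winning unit-bids: 104 + 100 + 94 = $298.

Ember pays $298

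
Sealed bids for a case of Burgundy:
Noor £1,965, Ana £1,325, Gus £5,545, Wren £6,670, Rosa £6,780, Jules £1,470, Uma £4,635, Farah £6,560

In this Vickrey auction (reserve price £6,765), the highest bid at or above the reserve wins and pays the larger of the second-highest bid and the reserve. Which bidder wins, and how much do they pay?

Rule: the highest bid at or above the reserve wins and pays the larger of the second-highest bid and the reserve.
Bids ranked: 6,780 (Rosa) > 6,670 (Wren) > 6,560 (Farah) > 5,545 (Gus) > 4,635 (Uma) > 1,965 (Noor) > …
Highest eligible bid: Rosa at £6,780.
max(second-highest £6,670, reserve £6,765) = £6,765.

Rosa pays £6,765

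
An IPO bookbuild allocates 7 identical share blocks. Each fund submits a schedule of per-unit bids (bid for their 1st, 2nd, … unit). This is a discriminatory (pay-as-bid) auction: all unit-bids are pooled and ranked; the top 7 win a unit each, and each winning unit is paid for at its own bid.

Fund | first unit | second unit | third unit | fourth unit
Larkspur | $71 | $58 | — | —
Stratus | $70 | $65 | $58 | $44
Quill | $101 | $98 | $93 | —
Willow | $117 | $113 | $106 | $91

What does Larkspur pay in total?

Larkspur pays $0

Pooled unit-bids ranked (top 7): 117 (Willow-1), 113 (Willow-2), 106 (Willow-3), 101 (Quill-1), 98 (Quill-2), 93 (Quill-3), 91 (Willow-4)
Next rejected bid: $71 (not a price — pay-as-bid).
Larkspur wins no units.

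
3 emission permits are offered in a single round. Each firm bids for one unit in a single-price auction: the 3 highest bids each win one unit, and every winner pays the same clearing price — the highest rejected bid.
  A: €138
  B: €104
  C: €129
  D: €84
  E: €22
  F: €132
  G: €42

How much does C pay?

C pays €104

Sorting: 138 (A), 132 (F), 129 (C), 104 (B), 84 (D), …
The 3 highest are A, F, C.
First losing bid is B's €104, which sets the uniform price.
C wins → pays €104.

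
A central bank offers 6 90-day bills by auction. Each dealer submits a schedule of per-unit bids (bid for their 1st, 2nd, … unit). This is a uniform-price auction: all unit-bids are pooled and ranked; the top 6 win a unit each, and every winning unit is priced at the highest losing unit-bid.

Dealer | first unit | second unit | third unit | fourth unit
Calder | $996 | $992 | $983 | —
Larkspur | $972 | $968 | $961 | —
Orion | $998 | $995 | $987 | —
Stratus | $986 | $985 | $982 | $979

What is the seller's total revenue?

Total revenue: $5,910

Pooled unit-bids ranked (top 6): 998 (Orion-1), 996 (Calder-1), 995 (Orion-2), 992 (Calder-2), 987 (Orion-3), 986 (Stratus-1)
First bid not allocated: $985.
Allocation: Calder 2, Orion 3, Stratus 1. Every unit priced at $985.
Revenue = 6 × 985 = $5,910.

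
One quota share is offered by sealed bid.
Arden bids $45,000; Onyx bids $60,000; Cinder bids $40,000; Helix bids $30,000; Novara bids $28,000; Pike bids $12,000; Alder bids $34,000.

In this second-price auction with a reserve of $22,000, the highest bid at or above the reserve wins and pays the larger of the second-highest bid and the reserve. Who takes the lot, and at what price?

Bids in order: 60,000 (Onyx) > 45,000 (Arden) > 40,000 (Cinder) > 34,000 (Alder) > 30,000 (Helix) > 28,000 (Novara) > …
Highest eligible bid: Onyx at $60,000.
Second-highest bid $45,000 exceeds the reserve $22,000 → payment $45,000.

Onyx pays $45,000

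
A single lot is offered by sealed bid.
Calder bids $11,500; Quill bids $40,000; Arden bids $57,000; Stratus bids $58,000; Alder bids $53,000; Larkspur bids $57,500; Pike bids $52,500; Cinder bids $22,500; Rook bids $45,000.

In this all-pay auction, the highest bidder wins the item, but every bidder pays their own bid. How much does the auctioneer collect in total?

Total revenue: $397,000

Bids in order: 58,000 (Stratus) > 57,500 (Larkspur) > 57,000 (Arden) > 53,000 (Alder) > 52,500 (Pike) > 45,000 (Rook) > …
Every bidder forfeits their bid regardless of winning.
Revenue = 11,500 + 40,000 + 57,000 + 58,000 + 53,000 + 57,500 + 52,500 + 22,500 + 45,000 = $397,000.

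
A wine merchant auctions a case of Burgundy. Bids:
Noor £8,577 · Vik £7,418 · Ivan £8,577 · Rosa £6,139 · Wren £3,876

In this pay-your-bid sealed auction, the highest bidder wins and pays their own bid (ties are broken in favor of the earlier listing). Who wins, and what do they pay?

Pay-your-bid sealed auction: the highest bidder wins and pays their own bid.
Bids in order: 8,577 (Noor) > 8,577 (Ivan) > 7,418 (Vik) > 6,139 (Rosa) > 3,876 (Wren)
Tie at £8,577 → Noor wins by tie-break.
Noor is highest → pays own bid, £8,577.

Noor pays £8,577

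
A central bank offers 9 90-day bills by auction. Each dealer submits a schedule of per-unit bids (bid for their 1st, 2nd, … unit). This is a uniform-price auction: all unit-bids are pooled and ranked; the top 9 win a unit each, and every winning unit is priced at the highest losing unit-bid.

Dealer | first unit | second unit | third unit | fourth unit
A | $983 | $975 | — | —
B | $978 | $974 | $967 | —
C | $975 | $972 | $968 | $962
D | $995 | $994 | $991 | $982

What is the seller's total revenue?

Total revenue: $8,748

All unit-bids, highest first — top 9: 995 (D-1), 994 (D-2), 991 (D-3), 983 (A-1), 982 (D-4), 978 (B-1), 975 (A-2), 975 (C-1), 974 (B-2)
The (k+1)-th unit-bid is $972.
Allocation: A 2, B 2, C 1, D 4. Every unit priced at $972.
Revenue = 9 × 972 = $8,748.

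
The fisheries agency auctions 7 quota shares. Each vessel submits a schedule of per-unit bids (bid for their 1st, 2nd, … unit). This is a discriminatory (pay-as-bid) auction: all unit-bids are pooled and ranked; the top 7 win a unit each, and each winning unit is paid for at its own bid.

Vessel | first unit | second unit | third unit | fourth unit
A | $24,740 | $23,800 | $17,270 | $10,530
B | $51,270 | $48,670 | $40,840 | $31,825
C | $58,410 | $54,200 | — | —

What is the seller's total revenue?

All unit-bids, highest first — top 7: 58,410 (C-1), 54,200 (C-2), 51,270 (B-1), 48,670 (B-2), 40,840 (B-3), 31,825 (B-4), 24,740 (A-1)
Next rejected bid: $23,800 (not a price — pay-as-bid).
Each winning unit pays its own bid.
Revenue = 58,410 + 54,200 + 51,270 + 48,670 + 40,840 + 31,825 + 24,740 = $309,955.

Total revenue: $309,955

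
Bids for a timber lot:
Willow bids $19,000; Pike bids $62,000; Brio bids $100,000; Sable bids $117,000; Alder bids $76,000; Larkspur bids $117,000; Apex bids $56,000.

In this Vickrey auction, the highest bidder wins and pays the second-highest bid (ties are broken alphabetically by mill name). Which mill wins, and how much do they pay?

Bids in order: 117,000 (Larkspur) > 117,000 (Sable) > 100,000 (Brio) > 76,000 (Alder) > 62,000 (Pike) > 56,000 (Apex) > …
Larkspur and Sable tie at $117,000; tie-break gives it to Larkspur.
Larkspur is highest; pays the second-highest bid, $117,000.

Larkspur pays $117,000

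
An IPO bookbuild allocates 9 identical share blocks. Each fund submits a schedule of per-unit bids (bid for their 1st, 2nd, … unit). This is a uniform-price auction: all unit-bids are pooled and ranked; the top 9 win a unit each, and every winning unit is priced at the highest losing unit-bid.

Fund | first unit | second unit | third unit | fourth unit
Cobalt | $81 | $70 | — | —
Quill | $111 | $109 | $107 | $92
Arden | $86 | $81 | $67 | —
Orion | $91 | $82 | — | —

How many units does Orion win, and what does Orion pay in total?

All unit-bids, highest first — top 9: 111 (Quill-1), 109 (Quill-2), 107 (Quill-3), 92 (Quill-4), 91 (Orion-1), 86 (Arden-1), 82 (Orion-2), 81 (Cobalt-1), 81 (Arden-2)
Highest rejected unit-bid = $70.
Orion wins 2 unit(s) at $70 each.

Orion: 2 units, pays $140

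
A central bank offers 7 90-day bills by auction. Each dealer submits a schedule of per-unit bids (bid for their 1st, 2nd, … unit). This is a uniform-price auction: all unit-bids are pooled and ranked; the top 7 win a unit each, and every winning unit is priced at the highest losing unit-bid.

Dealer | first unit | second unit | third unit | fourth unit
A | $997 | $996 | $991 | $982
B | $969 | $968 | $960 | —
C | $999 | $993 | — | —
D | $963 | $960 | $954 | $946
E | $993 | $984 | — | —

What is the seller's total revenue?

Total revenue: $6,874

All unit-bids, highest first — top 7: 999 (C-1), 997 (A-1), 996 (A-2), 993 (C-2), 993 (E-1), 991 (A-3), 984 (E-2)
Highest rejected unit-bid = $982.
Allocation: A 3, C 2, E 2. Every unit priced at $982.
Revenue = 7 × 982 = $6,874.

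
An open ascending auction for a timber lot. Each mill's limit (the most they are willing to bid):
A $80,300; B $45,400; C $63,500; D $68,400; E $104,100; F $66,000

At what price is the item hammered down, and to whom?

Ascending (English) auction: the price rises until one bidder remains; the winner pays the price at which the last rival dropped out.
Limits ranked: 104,100 (E) > 80,300 (A) > 68,400 (D) > 66,000 (F) > 63,500 (C) > 45,400 (B)
A is the last rival to drop out, at $80,300; E remains and wins at that price.

E wins at $80,300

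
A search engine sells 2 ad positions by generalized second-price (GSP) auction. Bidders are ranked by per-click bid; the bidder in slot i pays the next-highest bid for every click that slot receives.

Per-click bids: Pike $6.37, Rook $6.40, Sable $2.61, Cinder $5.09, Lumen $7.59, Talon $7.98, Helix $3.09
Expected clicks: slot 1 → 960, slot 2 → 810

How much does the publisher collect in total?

Total revenue: $12470.40

Ranked by bid: $7.98 (Talon) > $7.59 (Lumen) > $6.40 (Rook) > …
Slot 1: Talon pays $7.59 × 960 = $7286.40
Slot 2: Lumen pays $6.40 × 810 = $5184.00
Total = $12470.40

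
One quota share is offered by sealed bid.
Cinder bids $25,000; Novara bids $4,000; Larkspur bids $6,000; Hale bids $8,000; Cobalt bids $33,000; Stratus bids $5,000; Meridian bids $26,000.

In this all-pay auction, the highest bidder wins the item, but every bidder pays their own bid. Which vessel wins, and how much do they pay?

Cobalt pays $33,000

Bids in order: 33,000 (Cobalt) > 26,000 (Meridian) > 25,000 (Cinder) > 8,000 (Hale) > 6,000 (Larkspur) > 5,000 (Stratus) > …
Cobalt is highest and takes the item; every bidder forfeits their bid.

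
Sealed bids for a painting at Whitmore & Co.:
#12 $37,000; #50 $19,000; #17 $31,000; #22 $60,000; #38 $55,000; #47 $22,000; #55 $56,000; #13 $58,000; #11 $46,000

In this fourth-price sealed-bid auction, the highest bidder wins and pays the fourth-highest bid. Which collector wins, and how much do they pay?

#22 pays $55,000

Sorting bids: 60,000 (#22) > 58,000 (#13) > 56,000 (#55) > 55,000 (#38) > 46,000 (#11) > 37,000 (#12) > …
#22 wins; payment is bid #4 in the ranking = $55,000.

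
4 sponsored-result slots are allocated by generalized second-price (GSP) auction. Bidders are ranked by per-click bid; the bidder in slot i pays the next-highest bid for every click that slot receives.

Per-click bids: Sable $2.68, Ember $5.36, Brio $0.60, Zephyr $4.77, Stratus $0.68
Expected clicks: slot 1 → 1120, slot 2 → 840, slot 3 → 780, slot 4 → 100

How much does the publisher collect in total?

Ranked by bid: $5.36 (Ember) > $4.77 (Zephyr) > $2.68 (Sable) > $0.68 (Stratus) > $0.60 (Brio)
Slot 1: Ember pays $4.77 × 1120 = $5342.40
Slot 2: Zephyr pays $2.68 × 840 = $2251.20
Slot 3: Sable pays $0.68 × 780 = $530.40
Slot 4: Stratus pays $0.60 × 100 = $60.00
Total = $8184.00

Total revenue: $8184.00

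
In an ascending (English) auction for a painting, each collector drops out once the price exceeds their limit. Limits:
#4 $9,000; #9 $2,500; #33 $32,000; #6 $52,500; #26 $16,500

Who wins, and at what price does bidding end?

Rule: the price rises until one bidder remains; the winner pays the price at which the last rival dropped out.
Limits ranked: 52,500 (#6) > 32,000 (#33) > 16,500 (#26) > 9,000 (#4) > 2,500 (#9)
Bidding ends when #33 exits at $32,000; #6 takes it.

#6 wins at $32,000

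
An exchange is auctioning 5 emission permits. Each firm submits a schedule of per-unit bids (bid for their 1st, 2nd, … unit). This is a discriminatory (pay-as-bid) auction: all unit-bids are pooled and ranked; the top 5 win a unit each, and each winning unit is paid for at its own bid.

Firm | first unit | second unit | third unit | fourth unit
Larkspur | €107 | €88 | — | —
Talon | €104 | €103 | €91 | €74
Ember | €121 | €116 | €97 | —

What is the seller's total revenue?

Total revenue: €551

All unit-bids, highest first — top 5: 121 (Ember-1), 116 (Ember-2), 107 (Larkspur-1), 104 (Talon-1), 103 (Talon-2)
Next rejected bid: €97 (not a price — pay-as-bid).
Each winning unit pays its own bid.
Revenue = 121 + 116 + 107 + 104 + 103 = €551.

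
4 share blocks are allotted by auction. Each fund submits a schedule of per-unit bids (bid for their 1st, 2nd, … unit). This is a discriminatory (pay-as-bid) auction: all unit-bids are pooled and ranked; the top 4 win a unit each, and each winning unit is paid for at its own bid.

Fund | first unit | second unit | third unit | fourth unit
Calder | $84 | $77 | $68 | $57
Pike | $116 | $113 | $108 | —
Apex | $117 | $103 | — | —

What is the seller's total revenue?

Total revenue: $454

Merging the schedules and taking the best 4: 117 (Apex-1), 116 (Pike-1), 113 (Pike-2), 108 (Pike-3)
Next rejected bid: $103 (not a price — pay-as-bid).
Each winning unit pays its own bid.
Revenue = 117 + 116 + 113 + 108 = $454.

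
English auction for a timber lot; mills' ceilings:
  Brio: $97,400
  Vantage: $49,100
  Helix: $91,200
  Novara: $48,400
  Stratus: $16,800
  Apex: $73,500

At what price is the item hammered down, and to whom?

Brio wins at $91,200

Sorting limits: 97,400 (Brio) > 91,200 (Helix) > 73,500 (Apex) > 49,100 (Vantage) > 48,400 (Novara) > 16,800 (Stratus)
Bidding ends when Helix exits at $91,200; Brio takes it.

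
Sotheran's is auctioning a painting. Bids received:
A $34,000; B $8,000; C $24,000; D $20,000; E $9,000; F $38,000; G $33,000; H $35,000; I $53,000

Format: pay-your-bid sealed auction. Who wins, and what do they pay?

I pays $53,000

Pay-your-bid sealed auction: the highest bidder wins and pays their own bid.
Sorting bids: 53,000 (I) > 38,000 (F) > 35,000 (H) > 34,000 (A) > 33,000 (G) > 24,000 (C) > …
I has the highest bid and pays exactly that: $53,000.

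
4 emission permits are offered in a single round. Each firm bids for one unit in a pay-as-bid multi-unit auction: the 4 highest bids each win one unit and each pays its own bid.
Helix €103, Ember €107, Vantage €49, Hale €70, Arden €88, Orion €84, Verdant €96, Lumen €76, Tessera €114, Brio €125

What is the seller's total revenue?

Total revenue: €449

Ordering the bids: 125 (Brio), 114 (Tessera), 107 (Ember), 103 (Helix), 96 (Verdant), 88 (Arden), …
The 4 highest are Brio, Tessera, Ember, Helix.
Total revenue = 125 + 114 + 107 + 103 = €449.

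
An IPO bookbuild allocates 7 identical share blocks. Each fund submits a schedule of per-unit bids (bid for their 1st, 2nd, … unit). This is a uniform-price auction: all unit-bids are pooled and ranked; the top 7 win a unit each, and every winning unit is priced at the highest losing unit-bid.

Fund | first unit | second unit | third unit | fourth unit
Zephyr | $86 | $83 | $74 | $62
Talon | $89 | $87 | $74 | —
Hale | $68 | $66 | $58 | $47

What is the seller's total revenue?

Total revenue: $462

All unit-bids, highest first — top 7: 89 (Talon-1), 87 (Talon-2), 86 (Zephyr-1), 83 (Zephyr-2), 74 (Zephyr-3), 74 (Talon-3), 68 (Hale-1)
Highest rejected unit-bid = $66.
Allocation: Hale 1, Talon 3, Zephyr 3. Every unit priced at $66.
Revenue = 7 × 66 = $462.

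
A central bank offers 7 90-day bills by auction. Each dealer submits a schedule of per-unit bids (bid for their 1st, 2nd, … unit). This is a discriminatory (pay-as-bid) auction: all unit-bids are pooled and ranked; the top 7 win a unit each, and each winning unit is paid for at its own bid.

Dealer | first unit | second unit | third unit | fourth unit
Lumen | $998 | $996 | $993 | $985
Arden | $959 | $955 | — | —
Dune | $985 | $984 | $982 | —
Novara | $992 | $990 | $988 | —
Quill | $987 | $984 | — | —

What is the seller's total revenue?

Total revenue: $6,944

Pooled unit-bids ranked (top 7): 998 (Lumen-1), 996 (Lumen-2), 993 (Lumen-3), 992 (Novara-1), 990 (Novara-2), 988 (Novara-3), 987 (Quill-1)
Next rejected bid: $985 (not a price — pay-as-bid).
Each winning unit pays its own bid.
Revenue = 998 + 996 + 993 + 992 + 990 + 988 + 987 = $6,944.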